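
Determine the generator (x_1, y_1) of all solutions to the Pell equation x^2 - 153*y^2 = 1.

(x, y) = (2177, 176)

First expand sqrt(153) as a continued fraction. With x_i = (sqrt(153) + m_i)/d_i and (m_0, d_0) = (0, 1): a_0 = floor(sqrt(153)) = 12, since 12^2 = 144 <= 153 < 169 = 13^2.
Iterate m_{i+1} = d_i*a_i - m_i, d_{i+1} = (153 - m_{i+1}^2)/d_i, a_{i+1} = floor((a_0 + m_{i+1})/d_{i+1}):
  m_1 = 1*12 - 0 = 12, d_1 = (153 - 12^2)/1 = 9/1 = 9, a_1 = floor((12 + 12)/9) = 2.
  m_2 = 9*2 - 12 = 6, d_2 = (153 - 6^2)/9 = 117/9 = 13, a_2 = floor((12 + 6)/13) = 1.
  m_3 = 13*1 - 6 = 7, d_3 = (153 - 7^2)/13 = 104/13 = 8, a_3 = floor((12 + 7)/8) = 2.
  m_4 = 8*2 - 7 = 9, d_4 = (153 - 9^2)/8 = 72/8 = 9, a_4 = floor((12 + 9)/9) = 2.
  m_5 = 9*2 - 9 = 9, d_5 = (153 - 9^2)/9 = 72/9 = 8, a_5 = floor((12 + 9)/8) = 2.
  m_6 = 8*2 - 9 = 7, d_6 = (153 - 7^2)/8 = 104/8 = 13, a_6 = floor((12 + 7)/13) = 1.
  m_7 = 13*1 - 7 = 6, d_7 = (153 - 6^2)/13 = 117/13 = 9, a_7 = floor((12 + 6)/9) = 2.
  m_8 = 9*2 - 6 = 12, d_8 = (153 - 12^2)/9 = 9/9 = 1, a_8 = floor((12 + 12)/1) = 24.
  m_9 = 1*24 - 12 = 12, d_9 = (153 - 12^2)/1 = 9/1 = 9: (m_9, d_9) = (m_1, d_1) = (12, 9), so from here the quotients repeat a_1, ..., a_8; the period length is 8.
So sqrt(153) = [12; (2, 1, 2, 2, 2, 1, 2, 24)] with period length k = 8.
k is even, so the fundamental solution of x^2 - 153y^2 = 1 is (p_{k-1}, q_{k-1}) = (p_7, q_7); compute convergents through index 7.
Convergents (p_i = a_i*p_{i-1} + p_{i-2}, q_i = a_i*q_{i-1} + q_{i-2} with p_{-2}=0, p_{-1}=1, q_{-2}=1, q_{-1}=0):
  i=0: a_0=12, p_0 = 12*1 + 0 = 12, q_0 = 12*0 + 1 = 1.
  i=1: a_1=2, p_1 = 2*12 + 1 = 25, q_1 = 2*1 + 0 = 2.
  i=2: a_2=1, p_2 = 1*25 + 12 = 37, q_2 = 1*2 + 1 = 3.
  i=3: a_3=2, p_3 = 2*37 + 25 = 99, q_3 = 2*3 + 2 = 8.
  i=4: a_4=2, p_4 = 2*99 + 37 = 235, q_4 = 2*8 + 3 = 19.
  i=5: a_5=2, p_5 = 2*235 + 99 = 569, q_5 = 2*19 + 8 = 46.
  i=6: a_6=1, p_6 = 1*569 + 235 = 804, q_6 = 1*46 + 19 = 65.
  i=7: a_7=2, p_7 = 2*804 + 569 = 2177, q_7 = 2*65 + 46 = 176.
Check: 2177^2 - 153*176^2 = 4739329 - 4739328 = 1, so (x, y) = (2177, 176) solves the equation, and by the theorem it is the least positive solution.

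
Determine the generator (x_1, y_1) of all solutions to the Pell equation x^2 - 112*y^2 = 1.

First expand sqrt(112) as a continued fraction. With x_i = (sqrt(112) + m_i)/d_i and (m_0, d_0) = (0, 1): a_0 = floor(sqrt(112)) = 10, since 10^2 = 100 <= 112 < 121 = 11^2.
Iterate m_{i+1} = d_i*a_i - m_i, d_{i+1} = (112 - m_{i+1}^2)/d_i, a_{i+1} = floor((a_0 + m_{i+1})/d_{i+1}):
  m_1 = 1*10 - 0 = 10, d_1 = (112 - 10^2)/1 = 12/1 = 12, a_1 = floor((10 + 10)/12) = 1.
  m_2 = 12*1 - 10 = 2, d_2 = (112 - 2^2)/12 = 108/12 = 9, a_2 = floor((10 + 2)/9) = 1.
  m_3 = 9*1 - 2 = 7, d_3 = (112 - 7^2)/9 = 63/9 = 7, a_3 = floor((10 + 7)/7) = 2.
  m_4 = 7*2 - 7 = 7, d_4 = (112 - 7^2)/7 = 63/7 = 9, a_4 = floor((10 + 7)/9) = 1.
  m_5 = 9*1 - 7 = 2, d_5 = (112 - 2^2)/9 = 108/9 = 12, a_5 = floor((10 + 2)/12) = 1.
  m_6 = 12*1 - 2 = 10, d_6 = (112 - 10^2)/12 = 12/12 = 1, a_6 = floor((10 + 10)/1) = 20.
  m_7 = 1*20 - 10 = 10, d_7 = (112 - 10^2)/1 = 12/1 = 12: (m_7, d_7) = (m_1, d_1) = (10, 12), so from here the quotients repeat a_1, ..., a_6; the period length is 6.
So sqrt(112) = [10; (1, 1, 2, 1, 1, 20)] with period length k = 6.
k is even, so the fundamental solution of x^2 - 112y^2 = 1 is (p_{k-1}, q_{k-1}) = (p_5, q_5); compute convergents through index 5.
Convergents (p_i = a_i*p_{i-1} + p_{i-2}, q_i = a_i*q_{i-1} + q_{i-2} with p_{-2}=0, p_{-1}=1, q_{-2}=1, q_{-1}=0):
  i=0: a_0=10, p_0 = 10*1 + 0 = 10, q_0 = 10*0 + 1 = 1.
  i=1: a_1=1, p_1 = 1*10 + 1 = 11, q_1 = 1*1 + 0 = 1.
  i=2: a_2=1, p_2 = 1*11 + 10 = 21, q_2 = 1*1 + 1 = 2.
  i=3: a_3=2, p_3 = 2*21 + 11 = 53, q_3 = 2*2 + 1 = 5.
  i=4: a_4=1, p_4 = 1*53 + 21 = 74, q_4 = 1*5 + 2 = 7.
  i=5: a_5=1, p_5 = 1*74 + 53 = 127, q_5 = 1*7 + 5 = 12.
Check: 127^2 - 112*12^2 = 16129 - 16128 = 1, so (x, y) = (127, 12) solves the equation, and by the theorem it is the least positive solution.

(x, y) = (127, 12)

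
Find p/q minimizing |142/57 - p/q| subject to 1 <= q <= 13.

5/2

Expand x = 142/57 as a continued fraction with the Euclidean algorithm:
  142 = 2*57 + 28, so a_0 = 2.
  57 = 2*28 + 1, so a_1 = 2.
  28 = 28*1 + 0, so a_2 = 28.
so x = [2; 2, 28].
Convergents (p_i = a_i*p_{i-1} + p_{i-2}, q_i = a_i*q_{i-1} + q_{i-2} with p_{-2}=0, p_{-1}=1, q_{-2}=1, q_{-1}=0), until the denominator exceeds 13:
  i=0: a_0=2, p_0 = 2*1 + 0 = 2, q_0 = 2*0 + 1 = 1.
  i=1: a_1=2, p_1 = 2*2 + 1 = 5, q_1 = 2*1 + 0 = 2.
  i=2: a_2=28, p_2 = 28*5 + 2 = 142, q_2 = 28*2 + 1 = 57.
q_2 = 57 > 13, so the last convergent with denominator <= 13 is p_1/q_1 = 5/2.
The closest fraction with denominator <= 13 is either p_1/q_1 or the intermediate fraction (k*p_1 + p_0)/(k*q_1 + q_0) with the largest k >= 1 whose denominator stays <= 13; these approach x as k grows, and every other convergent or intermediate fraction in range is farther away.
Largest k: floor((13 - q_0)/q_1) = floor((13 - 1)/2) = 6.
That gives (6*5 + 2)/(6*2 + 1) = 32/13.
Compare the errors: |x - 5/2| = |142*2 - 5*57|/(57*2) = 1/114, and |x - 32/13| = |142*13 - 32*57|/(57*13) = 22/741.
Cross-multiplying, 1*741 = 741 < 2508 = 22*114, so 1/114 is smaller: the convergent 5/2 is closer to x than 32/13.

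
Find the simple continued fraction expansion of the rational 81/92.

[0; 1, 7, 2, 1, 3]

Run the Euclidean algorithm on 81 and 92; the successive quotients are the partial quotients a_0, a_1, ... (each step inverts the fractional part left over by the previous one):
  81 = 0*92 + 81, so a_0 = 0.
  92 = 1*81 + 11, so a_1 = 1.
  81 = 7*11 + 4, so a_2 = 7.
  11 = 2*4 + 3, so a_3 = 2.
  4 = 1*3 + 1, so a_4 = 1.
  3 = 3*1 + 0, so a_5 = 3.
The remainder reaches 0 after 6 divisions, so the expansion has 6 partial quotients, read off in order.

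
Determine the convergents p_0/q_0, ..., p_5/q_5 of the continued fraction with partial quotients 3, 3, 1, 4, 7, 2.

3/1, 10/3, 13/4, 62/19, 447/137, 956/293

Using the convergent recurrence p_i = a_i*p_{i-1} + p_{i-2}, q_i = a_i*q_{i-1} + q_{i-2} with p_{-2}=0, p_{-1}=1, q_{-2}=1, q_{-1}=0:
  i=0: a_0=3, p_0 = 3*1 + 0 = 3, q_0 = 3*0 + 1 = 1.
  i=1: a_1=3, p_1 = 3*3 + 1 = 10, q_1 = 3*1 + 0 = 3.
  i=2: a_2=1, p_2 = 1*10 + 3 = 13, q_2 = 1*3 + 1 = 4.
  i=3: a_3=4, p_3 = 4*13 + 10 = 62, q_3 = 4*4 + 3 = 19.
  i=4: a_4=7, p_4 = 7*62 + 13 = 447, q_4 = 7*19 + 4 = 137.
  i=5: a_5=2, p_5 = 2*447 + 62 = 956, q_5 = 2*137 + 19 = 293.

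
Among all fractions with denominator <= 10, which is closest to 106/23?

23/5

Expand x = 106/23 as a continued fraction with the Euclidean algorithm:
  106 = 4*23 + 14, so a_0 = 4.
  23 = 1*14 + 9, so a_1 = 1.
  14 = 1*9 + 5, so a_2 = 1.
  9 = 1*5 + 4, so a_3 = 1.
  5 = 1*4 + 1, so a_4 = 1.
  4 = 4*1 + 0, so a_5 = 4.
so x = [4; 1, 1, 1, 1, 4].
Convergents (p_i = a_i*p_{i-1} + p_{i-2}, q_i = a_i*q_{i-1} + q_{i-2} with p_{-2}=0, p_{-1}=1, q_{-2}=1, q_{-1}=0), until the denominator exceeds 10:
  i=0: a_0=4, p_0 = 4*1 + 0 = 4, q_0 = 4*0 + 1 = 1.
  i=1: a_1=1, p_1 = 1*4 + 1 = 5, q_1 = 1*1 + 0 = 1.
  i=2: a_2=1, p_2 = 1*5 + 4 = 9, q_2 = 1*1 + 1 = 2.
  i=3: a_3=1, p_3 = 1*9 + 5 = 14, q_3 = 1*2 + 1 = 3.
  i=4: a_4=1, p_4 = 1*14 + 9 = 23, q_4 = 1*3 + 2 = 5.
  i=5: a_5=4, p_5 = 4*23 + 14 = 106, q_5 = 4*5 + 3 = 23.
q_5 = 23 > 10, so the last convergent with denominator <= 10 is p_4/q_4 = 23/5.
The closest fraction with denominator <= 10 is either p_4/q_4 or the intermediate fraction (k*p_4 + p_3)/(k*q_4 + q_3) with the largest k >= 1 whose denominator stays <= 10; these approach x as k grows, and every other convergent or intermediate fraction in range is farther away.
Largest k: floor((10 - q_3)/q_4) = floor((10 - 3)/5) = 1.
That gives (1*23 + 14)/(1*5 + 3) = 37/8.
Compare the errors: |x - 23/5| = |106*5 - 23*23|/(23*5) = 1/115, and |x - 37/8| = |106*8 - 37*23|/(23*8) = 3/184.
Cross-multiplying, 1*184 = 184 < 345 = 3*115, so 1/115 is smaller: the convergent 23/5 is closer to x than 37/8.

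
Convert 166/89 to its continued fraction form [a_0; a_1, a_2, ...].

[1; 1, 6, 2, 2, 2]

Run the Euclidean algorithm on 166 and 89; the successive quotients are the partial quotients a_0, a_1, ... (each step inverts the fractional part left over by the previous one):
  166 = 1*89 + 77, so a_0 = 1.
  89 = 1*77 + 12, so a_1 = 1.
  77 = 6*12 + 5, so a_2 = 6.
  12 = 2*5 + 2, so a_3 = 2.
  5 = 2*2 + 1, so a_4 = 2.
  2 = 2*1 + 0, so a_5 = 2.
The remainder reaches 0 after 6 divisions, so the expansion has 6 partial quotients, read off in order.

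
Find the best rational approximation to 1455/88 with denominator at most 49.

Expand x = 1455/88 as a continued fraction with the Euclidean algorithm:
  1455 = 16*88 + 47, so a_0 = 16.
  88 = 1*47 + 41, so a_1 = 1.
  47 = 1*41 + 6, so a_2 = 1.
  41 = 6*6 + 5, so a_3 = 6.
  6 = 1*5 + 1, so a_4 = 1.
  5 = 5*1 + 0, so a_5 = 5.
so x = [16; 1, 1, 6, 1, 5].
Convergents (p_i = a_i*p_{i-1} + p_{i-2}, q_i = a_i*q_{i-1} + q_{i-2} with p_{-2}=0, p_{-1}=1, q_{-2}=1, q_{-1}=0), until the denominator exceeds 49:
  i=0: a_0=16, p_0 = 16*1 + 0 = 16, q_0 = 16*0 + 1 = 1.
  i=1: a_1=1, p_1 = 1*16 + 1 = 17, q_1 = 1*1 + 0 = 1.
  i=2: a_2=1, p_2 = 1*17 + 16 = 33, q_2 = 1*1 + 1 = 2.
  i=3: a_3=6, p_3 = 6*33 + 17 = 215, q_3 = 6*2 + 1 = 13.
  i=4: a_4=1, p_4 = 1*215 + 33 = 248, q_4 = 1*13 + 2 = 15.
  i=5: a_5=5, p_5 = 5*248 + 215 = 1455, q_5 = 5*15 + 13 = 88.
q_5 = 88 > 49, so the last convergent with denominator <= 49 is p_4/q_4 = 248/15.
The closest fraction with denominator <= 49 is either p_4/q_4 or the intermediate fraction (k*p_4 + p_3)/(k*q_4 + q_3) with the largest k >= 1 whose denominator stays <= 49; these approach x as k grows, and every other convergent or intermediate fraction in range is farther away.
Largest k: floor((49 - q_3)/q_4) = floor((49 - 13)/15) = 2.
That gives (2*248 + 215)/(2*15 + 13) = 711/43.
Compare the errors: |x - 248/15| = |1455*15 - 248*88|/(88*15) = 1/1320, and |x - 711/43| = |1455*43 - 711*88|/(88*43) = 3/3784.
Cross-multiplying, 1*3784 = 3784 < 3960 = 3*1320, so 1/1320 is smaller: the convergent 248/15 is closer to x than 711/43.

248/15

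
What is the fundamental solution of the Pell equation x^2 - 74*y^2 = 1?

First expand sqrt(74) as a continued fraction. With x_i = (sqrt(74) + m_i)/d_i and (m_0, d_0) = (0, 1): a_0 = floor(sqrt(74)) = 8, since 8^2 = 64 <= 74 < 81 = 9^2.
Iterate m_{i+1} = d_i*a_i - m_i, d_{i+1} = (74 - m_{i+1}^2)/d_i, a_{i+1} = floor((a_0 + m_{i+1})/d_{i+1}):
  m_1 = 1*8 - 0 = 8, d_1 = (74 - 8^2)/1 = 10/1 = 10, a_1 = floor((8 + 8)/10) = 1.
  m_2 = 10*1 - 8 = 2, d_2 = (74 - 2^2)/10 = 70/10 = 7, a_2 = floor((8 + 2)/7) = 1.
  m_3 = 7*1 - 2 = 5, d_3 = (74 - 5^2)/7 = 49/7 = 7, a_3 = floor((8 + 5)/7) = 1.
  m_4 = 7*1 - 5 = 2, d_4 = (74 - 2^2)/7 = 70/7 = 10, a_4 = floor((8 + 2)/10) = 1.
  m_5 = 10*1 - 2 = 8, d_5 = (74 - 8^2)/10 = 10/10 = 1, a_5 = floor((8 + 8)/1) = 16.
  m_6 = 1*16 - 8 = 8, d_6 = (74 - 8^2)/1 = 10/1 = 10: (m_6, d_6) = (m_1, d_1) = (8, 10), so from here the quotients repeat a_1, ..., a_5; the period length is 5.
So sqrt(74) = [8; (1, 1, 1, 1, 16)] with period length k = 5.
k is odd, so (p_{k-1}, q_{k-1}) only solves x^2 - 74y^2 = -1 and the fundamental solution of x^2 - 74y^2 = 1 is (p_{2k-1}, q_{2k-1}) = (p_9, q_9); compute convergents through index 9, running through the period twice.
Convergents (p_i = a_i*p_{i-1} + p_{i-2}, q_i = a_i*q_{i-1} + q_{i-2} with p_{-2}=0, p_{-1}=1, q_{-2}=1, q_{-1}=0):
  i=0: a_0=8, p_0 = 8*1 + 0 = 8, q_0 = 8*0 + 1 = 1.
  i=1: a_1=1, p_1 = 1*8 + 1 = 9, q_1 = 1*1 + 0 = 1.
  i=2: a_2=1, p_2 = 1*9 + 8 = 17, q_2 = 1*1 + 1 = 2.
  i=3: a_3=1, p_3 = 1*17 + 9 = 26, q_3 = 1*2 + 1 = 3.
  i=4: a_4=1, p_4 = 1*26 + 17 = 43, q_4 = 1*3 + 2 = 5.
  i=5: a_5=16, p_5 = 16*43 + 26 = 714, q_5 = 16*5 + 3 = 83.
  i=6: a_6=1, p_6 = 1*714 + 43 = 757, q_6 = 1*83 + 5 = 88.
  i=7: a_7=1, p_7 = 1*757 + 714 = 1471, q_7 = 1*88 + 83 = 171.
  i=8: a_8=1, p_8 = 1*1471 + 757 = 2228, q_8 = 1*171 + 88 = 259.
  i=9: a_9=1, p_9 = 1*2228 + 1471 = 3699, q_9 = 1*259 + 171 = 430.
Indeed p_4^2 - 74*q_4^2 = 1849 - 1850 = -1, not +1.
Check: 3699^2 - 74*430^2 = 13682601 - 13682600 = 1, so (x, y) = (3699, 430) solves the equation, and by the theorem it is the least positive solution.

(x, y) = (3699, 430)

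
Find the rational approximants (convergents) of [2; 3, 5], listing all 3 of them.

2/1, 7/3, 37/16

Using the convergent recurrence p_i = a_i*p_{i-1} + p_{i-2}, q_i = a_i*q_{i-1} + q_{i-2} with p_{-2}=0, p_{-1}=1, q_{-2}=1, q_{-1}=0:
  i=0: a_0=2, p_0 = 2*1 + 0 = 2, q_0 = 2*0 + 1 = 1.
  i=1: a_1=3, p_1 = 3*2 + 1 = 7, q_1 = 3*1 + 0 = 3.
  i=2: a_2=5, p_2 = 5*7 + 2 = 37, q_2 = 5*3 + 1 = 16.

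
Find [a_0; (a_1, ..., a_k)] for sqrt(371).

Write x_i = (sqrt(371) + m_i)/d_i with (m_0, d_0) = (0, 1). a_0 = floor(sqrt(371)) = 19, since 19^2 = 361 <= 371 < 400 = 20^2.
Iterate m_{i+1} = d_i*a_i - m_i, d_{i+1} = (371 - m_{i+1}^2)/d_i, a_{i+1} = floor((a_0 + m_{i+1})/d_{i+1}):
  m_1 = 1*19 - 0 = 19, d_1 = (371 - 19^2)/1 = 10/1 = 10, a_1 = floor((19 + 19)/10) = 3.
  m_2 = 10*3 - 19 = 11, d_2 = (371 - 11^2)/10 = 250/10 = 25, a_2 = floor((19 + 11)/25) = 1.
  m_3 = 25*1 - 11 = 14, d_3 = (371 - 14^2)/25 = 175/25 = 7, a_3 = floor((19 + 14)/7) = 4.
  m_4 = 7*4 - 14 = 14, d_4 = (371 - 14^2)/7 = 175/7 = 25, a_4 = floor((19 + 14)/25) = 1.
  m_5 = 25*1 - 14 = 11, d_5 = (371 - 11^2)/25 = 250/25 = 10, a_5 = floor((19 + 11)/10) = 3.
  m_6 = 10*3 - 11 = 19, d_6 = (371 - 19^2)/10 = 10/10 = 1, a_6 = floor((19 + 19)/1) = 38.
  m_7 = 1*38 - 19 = 19, d_7 = (371 - 19^2)/1 = 10/1 = 10: (m_7, d_7) = (m_1, d_1) = (19, 10), so from here the quotients repeat a_1, ..., a_6; the period length is 6.
Hence the expansion of sqrt(371) is a_0 = 19 followed by the repeating block 3, 1, 4, 1, 3, 38 (period 6).

[19; (3, 1, 4, 1, 3, 38)]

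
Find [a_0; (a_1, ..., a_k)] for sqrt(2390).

Write x_i = (sqrt(2390) + m_i)/d_i with (m_0, d_0) = (0, 1). a_0 = floor(sqrt(2390)) = 48, since 48^2 = 2304 <= 2390 < 2401 = 49^2.
Iterate m_{i+1} = d_i*a_i - m_i, d_{i+1} = (2390 - m_{i+1}^2)/d_i, a_{i+1} = floor((a_0 + m_{i+1})/d_{i+1}):
  m_1 = 1*48 - 0 = 48, d_1 = (2390 - 48^2)/1 = 86/1 = 86, a_1 = floor((48 + 48)/86) = 1.
  m_2 = 86*1 - 48 = 38, d_2 = (2390 - 38^2)/86 = 946/86 = 11, a_2 = floor((48 + 38)/11) = 7.
  m_3 = 11*7 - 38 = 39, d_3 = (2390 - 39^2)/11 = 869/11 = 79, a_3 = floor((48 + 39)/79) = 1.
  m_4 = 79*1 - 39 = 40, d_4 = (2390 - 40^2)/79 = 790/79 = 10, a_4 = floor((48 + 40)/10) = 8.
  m_5 = 10*8 - 40 = 40, d_5 = (2390 - 40^2)/10 = 790/10 = 79, a_5 = floor((48 + 40)/79) = 1.
  m_6 = 79*1 - 40 = 39, d_6 = (2390 - 39^2)/79 = 869/79 = 11, a_6 = floor((48 + 39)/11) = 7.
  m_7 = 11*7 - 39 = 38, d_7 = (2390 - 38^2)/11 = 946/11 = 86, a_7 = floor((48 + 38)/86) = 1.
  m_8 = 86*1 - 38 = 48, d_8 = (2390 - 48^2)/86 = 86/86 = 1, a_8 = floor((48 + 48)/1) = 96.
  m_9 = 1*96 - 48 = 48, d_9 = (2390 - 48^2)/1 = 86/1 = 86: (m_9, d_9) = (m_1, d_1) = (48, 86), so from here the quotients repeat a_1, ..., a_8; the period length is 8.
Hence the expansion of sqrt(2390) is a_0 = 48 followed by the repeating block 1, 7, 1, 8, 1, 7, 1, 96 (period 8).

[48; (1, 7, 1, 8, 1, 7, 1, 96)]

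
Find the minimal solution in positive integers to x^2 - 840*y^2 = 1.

First expand sqrt(840) as a continued fraction. With x_i = (sqrt(840) + m_i)/d_i and (m_0, d_0) = (0, 1): a_0 = floor(sqrt(840)) = 28, since 28^2 = 784 <= 840 < 841 = 29^2.
Iterate m_{i+1} = d_i*a_i - m_i, d_{i+1} = (840 - m_{i+1}^2)/d_i, a_{i+1} = floor((a_0 + m_{i+1})/d_{i+1}):
  m_1 = 1*28 - 0 = 28, d_1 = (840 - 28^2)/1 = 56/1 = 56, a_1 = floor((28 + 28)/56) = 1.
  m_2 = 56*1 - 28 = 28, d_2 = (840 - 28^2)/56 = 56/56 = 1, a_2 = floor((28 + 28)/1) = 56.
  m_3 = 1*56 - 28 = 28, d_3 = (840 - 28^2)/1 = 56/1 = 56: (m_3, d_3) = (m_1, d_1) = (28, 56), so from here the quotients repeat a_1, a_2; the period length is 2.
So sqrt(840) = [28; (1, 56)] with period length k = 2.
k is even, so the fundamental solution of x^2 - 840y^2 = 1 is (p_{k-1}, q_{k-1}) = (p_1, q_1); compute convergents through index 1.
Convergents (p_i = a_i*p_{i-1} + p_{i-2}, q_i = a_i*q_{i-1} + q_{i-2} with p_{-2}=0, p_{-1}=1, q_{-2}=1, q_{-1}=0):
  i=0: a_0=28, p_0 = 28*1 + 0 = 28, q_0 = 28*0 + 1 = 1.
  i=1: a_1=1, p_1 = 1*28 + 1 = 29, q_1 = 1*1 + 0 = 1.
Check: 29^2 - 840*1^2 = 841 - 840 = 1, so (x, y) = (29, 1) solves the equation, and by the theorem it is the least positive solution.

(x, y) = (29, 1)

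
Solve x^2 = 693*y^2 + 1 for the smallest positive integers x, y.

(x, y) = (246401, 9360)

First expand sqrt(693) as a continued fraction. With x_i = (sqrt(693) + m_i)/d_i and (m_0, d_0) = (0, 1): a_0 = floor(sqrt(693)) = 26, since 26^2 = 676 <= 693 < 729 = 27^2.
Iterate m_{i+1} = d_i*a_i - m_i, d_{i+1} = (693 - m_{i+1}^2)/d_i, a_{i+1} = floor((a_0 + m_{i+1})/d_{i+1}):
  m_1 = 1*26 - 0 = 26, d_1 = (693 - 26^2)/1 = 17/1 = 17, a_1 = floor((26 + 26)/17) = 3.
  m_2 = 17*3 - 26 = 25, d_2 = (693 - 25^2)/17 = 68/17 = 4, a_2 = floor((26 + 25)/4) = 12.
  m_3 = 4*12 - 25 = 23, d_3 = (693 - 23^2)/4 = 164/4 = 41, a_3 = floor((26 + 23)/41) = 1.
  m_4 = 41*1 - 23 = 18, d_4 = (693 - 18^2)/41 = 369/41 = 9, a_4 = floor((26 + 18)/9) = 4.
  m_5 = 9*4 - 18 = 18, d_5 = (693 - 18^2)/9 = 369/9 = 41, a_5 = floor((26 + 18)/41) = 1.
  m_6 = 41*1 - 18 = 23, d_6 = (693 - 23^2)/41 = 164/41 = 4, a_6 = floor((26 + 23)/4) = 12.
  m_7 = 4*12 - 23 = 25, d_7 = (693 - 25^2)/4 = 68/4 = 17, a_7 = floor((26 + 25)/17) = 3.
  m_8 = 17*3 - 25 = 26, d_8 = (693 - 26^2)/17 = 17/17 = 1, a_8 = floor((26 + 26)/1) = 52.
  m_9 = 1*52 - 26 = 26, d_9 = (693 - 26^2)/1 = 17/1 = 17: (m_9, d_9) = (m_1, d_1) = (26, 17), so from here the quotients repeat a_1, ..., a_8; the period length is 8.
So sqrt(693) = [26; (3, 12, 1, 4, 1, 12, 3, 52)] with period length k = 8.
k is even, so the fundamental solution of x^2 - 693y^2 = 1 is (p_{k-1}, q_{k-1}) = (p_7, q_7); compute convergents through index 7.
Convergents (p_i = a_i*p_{i-1} + p_{i-2}, q_i = a_i*q_{i-1} + q_{i-2} with p_{-2}=0, p_{-1}=1, q_{-2}=1, q_{-1}=0):
  i=0: a_0=26, p_0 = 26*1 + 0 = 26, q_0 = 26*0 + 1 = 1.
  i=1: a_1=3, p_1 = 3*26 + 1 = 79, q_1 = 3*1 + 0 = 3.
  i=2: a_2=12, p_2 = 12*79 + 26 = 974, q_2 = 12*3 + 1 = 37.
  i=3: a_3=1, p_3 = 1*974 + 79 = 1053, q_3 = 1*37 + 3 = 40.
  i=4: a_4=4, p_4 = 4*1053 + 974 = 5186, q_4 = 4*40 + 37 = 197.
  i=5: a_5=1, p_5 = 1*5186 + 1053 = 6239, q_5 = 1*197 + 40 = 237.
  i=6: a_6=12, p_6 = 12*6239 + 5186 = 80054, q_6 = 12*237 + 197 = 3041.
  i=7: a_7=3, p_7 = 3*80054 + 6239 = 246401, q_7 = 3*3041 + 237 = 9360.
Check: 246401^2 - 693*9360^2 = 60713452801 - 60713452800 = 1, so (x, y) = (246401, 9360) solves the equation, and by the theorem it is the least positive solution.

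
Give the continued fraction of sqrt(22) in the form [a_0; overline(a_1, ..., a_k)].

Write x_i = (sqrt(22) + m_i)/d_i with (m_0, d_0) = (0, 1). a_0 = floor(sqrt(22)) = 4, since 4^2 = 16 <= 22 < 25 = 5^2.
Iterate m_{i+1} = d_i*a_i - m_i, d_{i+1} = (22 - m_{i+1}^2)/d_i, a_{i+1} = floor((a_0 + m_{i+1})/d_{i+1}):
  m_1 = 1*4 - 0 = 4, d_1 = (22 - 4^2)/1 = 6/1 = 6, a_1 = floor((4 + 4)/6) = 1.
  m_2 = 6*1 - 4 = 2, d_2 = (22 - 2^2)/6 = 18/6 = 3, a_2 = floor((4 + 2)/3) = 2.
  m_3 = 3*2 - 2 = 4, d_3 = (22 - 4^2)/3 = 6/3 = 2, a_3 = floor((4 + 4)/2) = 4.
  m_4 = 2*4 - 4 = 4, d_4 = (22 - 4^2)/2 = 6/2 = 3, a_4 = floor((4 + 4)/3) = 2.
  m_5 = 3*2 - 4 = 2, d_5 = (22 - 2^2)/3 = 18/3 = 6, a_5 = floor((4 + 2)/6) = 1.
  m_6 = 6*1 - 2 = 4, d_6 = (22 - 4^2)/6 = 6/6 = 1, a_6 = floor((4 + 4)/1) = 8.
  m_7 = 1*8 - 4 = 4, d_7 = (22 - 4^2)/1 = 6/1 = 6: (m_7, d_7) = (m_1, d_1) = (4, 6), so from here the quotients repeat a_1, ..., a_6; the period length is 6.
Hence the expansion of sqrt(22) is a_0 = 4 followed by the repeating block 1, 2, 4, 2, 1, 8 (period 6).

[4; overline(1, 2, 4, 2, 1, 8)]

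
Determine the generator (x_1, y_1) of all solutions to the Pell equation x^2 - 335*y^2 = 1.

First expand sqrt(335) as a continued fraction. With x_i = (sqrt(335) + m_i)/d_i and (m_0, d_0) = (0, 1): a_0 = floor(sqrt(335)) = 18, since 18^2 = 324 <= 335 < 361 = 19^2.
Iterate m_{i+1} = d_i*a_i - m_i, d_{i+1} = (335 - m_{i+1}^2)/d_i, a_{i+1} = floor((a_0 + m_{i+1})/d_{i+1}):
  m_1 = 1*18 - 0 = 18, d_1 = (335 - 18^2)/1 = 11/1 = 11, a_1 = floor((18 + 18)/11) = 3.
  m_2 = 11*3 - 18 = 15, d_2 = (335 - 15^2)/11 = 110/11 = 10, a_2 = floor((18 + 15)/10) = 3.
  m_3 = 10*3 - 15 = 15, d_3 = (335 - 15^2)/10 = 110/10 = 11, a_3 = floor((18 + 15)/11) = 3.
  m_4 = 11*3 - 15 = 18, d_4 = (335 - 18^2)/11 = 11/11 = 1, a_4 = floor((18 + 18)/1) = 36.
  m_5 = 1*36 - 18 = 18, d_5 = (335 - 18^2)/1 = 11/1 = 11: (m_5, d_5) = (m_1, d_1) = (18, 11), so from here the quotients repeat a_1, ..., a_4; the period length is 4.
So sqrt(335) = [18; (3, 3, 3, 36)] with period length k = 4.
k is even, so the fundamental solution of x^2 - 335y^2 = 1 is (p_{k-1}, q_{k-1}) = (p_3, q_3); compute convergents through index 3.
Convergents (p_i = a_i*p_{i-1} + p_{i-2}, q_i = a_i*q_{i-1} + q_{i-2} with p_{-2}=0, p_{-1}=1, q_{-2}=1, q_{-1}=0):
  i=0: a_0=18, p_0 = 18*1 + 0 = 18, q_0 = 18*0 + 1 = 1.
  i=1: a_1=3, p_1 = 3*18 + 1 = 55, q_1 = 3*1 + 0 = 3.
  i=2: a_2=3, p_2 = 3*55 + 18 = 183, q_2 = 3*3 + 1 = 10.
  i=3: a_3=3, p_3 = 3*183 + 55 = 604, q_3 = 3*10 + 3 = 33.
Check: 604^2 - 335*33^2 = 364816 - 364815 = 1, so (x, y) = (604, 33) solves the equation, and by the theorem it is the least positive solution.

(x, y) = (604, 33)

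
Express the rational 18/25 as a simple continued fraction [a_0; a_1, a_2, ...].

Run the Euclidean algorithm on 18 and 25; the successive quotients are the partial quotients a_0, a_1, ... (each step inverts the fractional part left over by the previous one):
  18 = 0*25 + 18, so a_0 = 0.
  25 = 1*18 + 7, so a_1 = 1.
  18 = 2*7 + 4, so a_2 = 2.
  7 = 1*4 + 3, so a_3 = 1.
  4 = 1*3 + 1, so a_4 = 1.
  3 = 3*1 + 0, so a_5 = 3.
The remainder reaches 0 after 6 divisions, so the expansion has 6 partial quotients, read off in order.

[0; 1, 2, 1, 1, 3]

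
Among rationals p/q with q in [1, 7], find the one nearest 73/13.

28/5

Expand x = 73/13 as a continued fraction with the Euclidean algorithm:
  73 = 5*13 + 8, so a_0 = 5.
  13 = 1*8 + 5, so a_1 = 1.
  8 = 1*5 + 3, so a_2 = 1.
  5 = 1*3 + 2, so a_3 = 1.
  3 = 1*2 + 1, so a_4 = 1.
  2 = 2*1 + 0, so a_5 = 2.
so x = [5; 1, 1, 1, 1, 2].
Convergents (p_i = a_i*p_{i-1} + p_{i-2}, q_i = a_i*q_{i-1} + q_{i-2} with p_{-2}=0, p_{-1}=1, q_{-2}=1, q_{-1}=0), until the denominator exceeds 7:
  i=0: a_0=5, p_0 = 5*1 + 0 = 5, q_0 = 5*0 + 1 = 1.
  i=1: a_1=1, p_1 = 1*5 + 1 = 6, q_1 = 1*1 + 0 = 1.
  i=2: a_2=1, p_2 = 1*6 + 5 = 11, q_2 = 1*1 + 1 = 2.
  i=3: a_3=1, p_3 = 1*11 + 6 = 17, q_3 = 1*2 + 1 = 3.
  i=4: a_4=1, p_4 = 1*17 + 11 = 28, q_4 = 1*3 + 2 = 5.
  i=5: a_5=2, p_5 = 2*28 + 17 = 73, q_5 = 2*5 + 3 = 13.
q_5 = 13 > 7, so the last convergent with denominator <= 7 is p_4/q_4 = 28/5.
The closest fraction with denominator <= 7 is either p_4/q_4 or the intermediate fraction (k*p_4 + p_3)/(k*q_4 + q_3) with the largest k >= 1 whose denominator stays <= 7; these approach x as k grows, and every other convergent or intermediate fraction in range is farther away.
Largest k: floor((7 - q_3)/q_4) = floor((7 - 3)/5) = 0.
Since k = 0, no intermediate fraction beyond p_4/q_4 has denominator <= 7, so the convergent 28/5 is the closest (its error is |73*5 - 28*13|/(13*5) = 1/65).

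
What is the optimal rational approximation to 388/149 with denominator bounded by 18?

Expand x = 388/149 as a continued fraction with the Euclidean algorithm:
  388 = 2*149 + 90, so a_0 = 2.
  149 = 1*90 + 59, so a_1 = 1.
  90 = 1*59 + 31, so a_2 = 1.
  59 = 1*31 + 28, so a_3 = 1.
  31 = 1*28 + 3, so a_4 = 1.
  28 = 9*3 + 1, so a_5 = 9.
  3 = 3*1 + 0, so a_6 = 3.
so x = [2; 1, 1, 1, 1, 9, 3].
Convergents (p_i = a_i*p_{i-1} + p_{i-2}, q_i = a_i*q_{i-1} + q_{i-2} with p_{-2}=0, p_{-1}=1, q_{-2}=1, q_{-1}=0), until the denominator exceeds 18:
  i=0: a_0=2, p_0 = 2*1 + 0 = 2, q_0 = 2*0 + 1 = 1.
  i=1: a_1=1, p_1 = 1*2 + 1 = 3, q_1 = 1*1 + 0 = 1.
  i=2: a_2=1, p_2 = 1*3 + 2 = 5, q_2 = 1*1 + 1 = 2.
  i=3: a_3=1, p_3 = 1*5 + 3 = 8, q_3 = 1*2 + 1 = 3.
  i=4: a_4=1, p_4 = 1*8 + 5 = 13, q_4 = 1*3 + 2 = 5.
  i=5: a_5=9, p_5 = 9*13 + 8 = 125, q_5 = 9*5 + 3 = 48.
q_5 = 48 > 18, so the last convergent with denominator <= 18 is p_4/q_4 = 13/5.
The closest fraction with denominator <= 18 is either p_4/q_4 or the intermediate fraction (k*p_4 + p_3)/(k*q_4 + q_3) with the largest k >= 1 whose denominator stays <= 18; these approach x as k grows, and every other convergent or intermediate fraction in range is farther away.
Largest k: floor((18 - q_3)/q_4) = floor((18 - 3)/5) = 3.
That gives (3*13 + 8)/(3*5 + 3) = 47/18.
Compare the errors: |x - 13/5| = |388*5 - 13*149|/(149*5) = 3/745, and |x - 47/18| = |388*18 - 47*149|/(149*18) = 19/2682.
Cross-multiplying, 3*2682 = 8046 < 14155 = 19*745, so 3/745 is smaller: the convergent 13/5 is closer to x than 47/18.

13/5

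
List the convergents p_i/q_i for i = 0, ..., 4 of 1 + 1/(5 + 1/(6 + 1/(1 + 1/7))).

1/1, 6/5, 37/31, 43/36, 338/283

Using the convergent recurrence p_i = a_i*p_{i-1} + p_{i-2}, q_i = a_i*q_{i-1} + q_{i-2} with p_{-2}=0, p_{-1}=1, q_{-2}=1, q_{-1}=0:
  i=0: a_0=1, p_0 = 1*1 + 0 = 1, q_0 = 1*0 + 1 = 1.
  i=1: a_1=5, p_1 = 5*1 + 1 = 6, q_1 = 5*1 + 0 = 5.
  i=2: a_2=6, p_2 = 6*6 + 1 = 37, q_2 = 6*5 + 1 = 31.
  i=3: a_3=1, p_3 = 1*37 + 6 = 43, q_3 = 1*31 + 5 = 36.
  i=4: a_4=7, p_4 = 7*43 + 37 = 338, q_4 = 7*36 + 31 = 283.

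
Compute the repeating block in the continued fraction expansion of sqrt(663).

[25; (1, 2, 1, 50)]

Write x_i = (sqrt(663) + m_i)/d_i with (m_0, d_0) = (0, 1). a_0 = floor(sqrt(663)) = 25, since 25^2 = 625 <= 663 < 676 = 26^2.
Iterate m_{i+1} = d_i*a_i - m_i, d_{i+1} = (663 - m_{i+1}^2)/d_i, a_{i+1} = floor((a_0 + m_{i+1})/d_{i+1}):
  m_1 = 1*25 - 0 = 25, d_1 = (663 - 25^2)/1 = 38/1 = 38, a_1 = floor((25 + 25)/38) = 1.
  m_2 = 38*1 - 25 = 13, d_2 = (663 - 13^2)/38 = 494/38 = 13, a_2 = floor((25 + 13)/13) = 2.
  m_3 = 13*2 - 13 = 13, d_3 = (663 - 13^2)/13 = 494/13 = 38, a_3 = floor((25 + 13)/38) = 1.
  m_4 = 38*1 - 13 = 25, d_4 = (663 - 25^2)/38 = 38/38 = 1, a_4 = floor((25 + 25)/1) = 50.
  m_5 = 1*50 - 25 = 25, d_5 = (663 - 25^2)/1 = 38/1 = 38: (m_5, d_5) = (m_1, d_1) = (25, 38), so from here the quotients repeat a_1, ..., a_4; the period length is 4.
Hence the expansion of sqrt(663) is a_0 = 25 followed by the repeating block 1, 2, 1, 50 (period 4).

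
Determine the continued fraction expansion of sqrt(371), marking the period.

Write x_i = (sqrt(371) + m_i)/d_i with (m_0, d_0) = (0, 1). a_0 = floor(sqrt(371)) = 19, since 19^2 = 361 <= 371 < 400 = 20^2.
Iterate m_{i+1} = d_i*a_i - m_i, d_{i+1} = (371 - m_{i+1}^2)/d_i, a_{i+1} = floor((a_0 + m_{i+1})/d_{i+1}):
  m_1 = 1*19 - 0 = 19, d_1 = (371 - 19^2)/1 = 10/1 = 10, a_1 = floor((19 + 19)/10) = 3.
  m_2 = 10*3 - 19 = 11, d_2 = (371 - 11^2)/10 = 250/10 = 25, a_2 = floor((19 + 11)/25) = 1.
  m_3 = 25*1 - 11 = 14, d_3 = (371 - 14^2)/25 = 175/25 = 7, a_3 = floor((19 + 14)/7) = 4.
  m_4 = 7*4 - 14 = 14, d_4 = (371 - 14^2)/7 = 175/7 = 25, a_4 = floor((19 + 14)/25) = 1.
  m_5 = 25*1 - 14 = 11, d_5 = (371 - 11^2)/25 = 250/25 = 10, a_5 = floor((19 + 11)/10) = 3.
  m_6 = 10*3 - 11 = 19, d_6 = (371 - 19^2)/10 = 10/10 = 1, a_6 = floor((19 + 19)/1) = 38.
  m_7 = 1*38 - 19 = 19, d_7 = (371 - 19^2)/1 = 10/1 = 10: (m_7, d_7) = (m_1, d_1) = (19, 10), so from here the quotients repeat a_1, ..., a_6; the period length is 6.
Hence the expansion of sqrt(371) is a_0 = 19 followed by the repeating block 3, 1, 4, 1, 3, 38 (period 6).

[19; (3, 1, 4, 1, 3, 38)]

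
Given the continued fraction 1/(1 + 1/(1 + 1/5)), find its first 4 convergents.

0/1, 1/1, 1/2, 6/11

Using the convergent recurrence p_i = a_i*p_{i-1} + p_{i-2}, q_i = a_i*q_{i-1} + q_{i-2} with p_{-2}=0, p_{-1}=1, q_{-2}=1, q_{-1}=0:
  i=0: a_0=0, p_0 = 0*1 + 0 = 0, q_0 = 0*0 + 1 = 1.
  i=1: a_1=1, p_1 = 1*0 + 1 = 1, q_1 = 1*1 + 0 = 1.
  i=2: a_2=1, p_2 = 1*1 + 0 = 1, q_2 = 1*1 + 1 = 2.
  i=3: a_3=5, p_3 = 5*1 + 1 = 6, q_3 = 5*2 + 1 = 11.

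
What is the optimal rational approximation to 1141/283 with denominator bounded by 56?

125/31

Expand x = 1141/283 as a continued fraction with the Euclidean algorithm:
  1141 = 4*283 + 9, so a_0 = 4.
  283 = 31*9 + 4, so a_1 = 31.
  9 = 2*4 + 1, so a_2 = 2.
  4 = 4*1 + 0, so a_3 = 4.
so x = [4; 31, 2, 4].
Convergents (p_i = a_i*p_{i-1} + p_{i-2}, q_i = a_i*q_{i-1} + q_{i-2} with p_{-2}=0, p_{-1}=1, q_{-2}=1, q_{-1}=0), until the denominator exceeds 56:
  i=0: a_0=4, p_0 = 4*1 + 0 = 4, q_0 = 4*0 + 1 = 1.
  i=1: a_1=31, p_1 = 31*4 + 1 = 125, q_1 = 31*1 + 0 = 31.
  i=2: a_2=2, p_2 = 2*125 + 4 = 254, q_2 = 2*31 + 1 = 63.
q_2 = 63 > 56, so the last convergent with denominator <= 56 is p_1/q_1 = 125/31.
The closest fraction with denominator <= 56 is either p_1/q_1 or the intermediate fraction (k*p_1 + p_0)/(k*q_1 + q_0) with the largest k >= 1 whose denominator stays <= 56; these approach x as k grows, and every other convergent or intermediate fraction in range is farther away.
Largest k: floor((56 - q_0)/q_1) = floor((56 - 1)/31) = 1.
That gives (1*125 + 4)/(1*31 + 1) = 129/32.
Compare the errors: |x - 125/31| = |1141*31 - 125*283|/(283*31) = 4/8773, and |x - 129/32| = |1141*32 - 129*283|/(283*32) = 5/9056.
Cross-multiplying, 4*9056 = 36224 < 43865 = 5*8773, so 4/8773 is smaller: the convergent 125/31 is closer to x than 129/32.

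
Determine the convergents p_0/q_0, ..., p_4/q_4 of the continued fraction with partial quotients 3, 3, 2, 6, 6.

3/1, 10/3, 23/7, 148/45, 911/277

Using the convergent recurrence p_i = a_i*p_{i-1} + p_{i-2}, q_i = a_i*q_{i-1} + q_{i-2} with p_{-2}=0, p_{-1}=1, q_{-2}=1, q_{-1}=0:
  i=0: a_0=3, p_0 = 3*1 + 0 = 3, q_0 = 3*0 + 1 = 1.
  i=1: a_1=3, p_1 = 3*3 + 1 = 10, q_1 = 3*1 + 0 = 3.
  i=2: a_2=2, p_2 = 2*10 + 3 = 23, q_2 = 2*3 + 1 = 7.
  i=3: a_3=6, p_3 = 6*23 + 10 = 148, q_3 = 6*7 + 3 = 45.
  i=4: a_4=6, p_4 = 6*148 + 23 = 911, q_4 = 6*45 + 7 = 277.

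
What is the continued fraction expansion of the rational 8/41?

[0; 5, 8]

Run the Euclidean algorithm on 8 and 41; the successive quotients are the partial quotients a_0, a_1, ... (each step inverts the fractional part left over by the previous one):
  8 = 0*41 + 8, so a_0 = 0.
  41 = 5*8 + 1, so a_1 = 5.
  8 = 8*1 + 0, so a_2 = 8.
The remainder reaches 0 after 3 divisions, so the expansion has 3 partial quotients, read off in order.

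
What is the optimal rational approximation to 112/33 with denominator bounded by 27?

Expand x = 112/33 as a continued fraction with the Euclidean algorithm:
  112 = 3*33 + 13, so a_0 = 3.
  33 = 2*13 + 7, so a_1 = 2.
  13 = 1*7 + 6, so a_2 = 1.
  7 = 1*6 + 1, so a_3 = 1.
  6 = 6*1 + 0, so a_4 = 6.
so x = [3; 2, 1, 1, 6].
Convergents (p_i = a_i*p_{i-1} + p_{i-2}, q_i = a_i*q_{i-1} + q_{i-2} with p_{-2}=0, p_{-1}=1, q_{-2}=1, q_{-1}=0), until the denominator exceeds 27:
  i=0: a_0=3, p_0 = 3*1 + 0 = 3, q_0 = 3*0 + 1 = 1.
  i=1: a_1=2, p_1 = 2*3 + 1 = 7, q_1 = 2*1 + 0 = 2.
  i=2: a_2=1, p_2 = 1*7 + 3 = 10, q_2 = 1*2 + 1 = 3.
  i=3: a_3=1, p_3 = 1*10 + 7 = 17, q_3 = 1*3 + 2 = 5.
  i=4: a_4=6, p_4 = 6*17 + 10 = 112, q_4 = 6*5 + 3 = 33.
q_4 = 33 > 27, so the last convergent with denominator <= 27 is p_3/q_3 = 17/5.
The closest fraction with denominator <= 27 is either p_3/q_3 or the intermediate fraction (k*p_3 + p_2)/(k*q_3 + q_2) with the largest k >= 1 whose denominator stays <= 27; these approach x as k grows, and every other convergent or intermediate fraction in range is farther away.
Largest k: floor((27 - q_2)/q_3) = floor((27 - 3)/5) = 4.
That gives (4*17 + 10)/(4*5 + 3) = 78/23.
Compare the errors: |x - 17/5| = |112*5 - 17*33|/(33*5) = 1/165, and |x - 78/23| = |112*23 - 78*33|/(33*23) = 2/759.
Cross-multiplying, 2*165 = 330 < 759 = 1*759, so 2/759 is smaller: the intermediate fraction 78/23 is closer to x than 17/5.

78/23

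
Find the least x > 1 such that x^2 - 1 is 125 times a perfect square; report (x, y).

First expand sqrt(125) as a continued fraction. With x_i = (sqrt(125) + m_i)/d_i and (m_0, d_0) = (0, 1): a_0 = floor(sqrt(125)) = 11, since 11^2 = 121 <= 125 < 144 = 12^2.
Iterate m_{i+1} = d_i*a_i - m_i, d_{i+1} = (125 - m_{i+1}^2)/d_i, a_{i+1} = floor((a_0 + m_{i+1})/d_{i+1}):
  m_1 = 1*11 - 0 = 11, d_1 = (125 - 11^2)/1 = 4/1 = 4, a_1 = floor((11 + 11)/4) = 5.
  m_2 = 4*5 - 11 = 9, d_2 = (125 - 9^2)/4 = 44/4 = 11, a_2 = floor((11 + 9)/11) = 1.
  m_3 = 11*1 - 9 = 2, d_3 = (125 - 2^2)/11 = 121/11 = 11, a_3 = floor((11 + 2)/11) = 1.
  m_4 = 11*1 - 2 = 9, d_4 = (125 - 9^2)/11 = 44/11 = 4, a_4 = floor((11 + 9)/4) = 5.
  m_5 = 4*5 - 9 = 11, d_5 = (125 - 11^2)/4 = 4/4 = 1, a_5 = floor((11 + 11)/1) = 22.
  m_6 = 1*22 - 11 = 11, d_6 = (125 - 11^2)/1 = 4/1 = 4: (m_6, d_6) = (m_1, d_1) = (11, 4), so from here the quotients repeat a_1, ..., a_5; the period length is 5.
So sqrt(125) = [11; (5, 1, 1, 5, 22)] with period length k = 5.
k is odd, so (p_{k-1}, q_{k-1}) only solves x^2 - 125y^2 = -1 and the fundamental solution of x^2 - 125y^2 = 1 is (p_{2k-1}, q_{2k-1}) = (p_9, q_9); compute convergents through index 9, running through the period twice.
Convergents (p_i = a_i*p_{i-1} + p_{i-2}, q_i = a_i*q_{i-1} + q_{i-2} with p_{-2}=0, p_{-1}=1, q_{-2}=1, q_{-1}=0):
  i=0: a_0=11, p_0 = 11*1 + 0 = 11, q_0 = 11*0 + 1 = 1.
  i=1: a_1=5, p_1 = 5*11 + 1 = 56, q_1 = 5*1 + 0 = 5.
  i=2: a_2=1, p_2 = 1*56 + 11 = 67, q_2 = 1*5 + 1 = 6.
  i=3: a_3=1, p_3 = 1*67 + 56 = 123, q_3 = 1*6 + 5 = 11.
  i=4: a_4=5, p_4 = 5*123 + 67 = 682, q_4 = 5*11 + 6 = 61.
  i=5: a_5=22, p_5 = 22*682 + 123 = 15127, q_5 = 22*61 + 11 = 1353.
  i=6: a_6=5, p_6 = 5*15127 + 682 = 76317, q_6 = 5*1353 + 61 = 6826.
  i=7: a_7=1, p_7 = 1*76317 + 15127 = 91444, q_7 = 1*6826 + 1353 = 8179.
  i=8: a_8=1, p_8 = 1*91444 + 76317 = 167761, q_8 = 1*8179 + 6826 = 15005.
  i=9: a_9=5, p_9 = 5*167761 + 91444 = 930249, q_9 = 5*15005 + 8179 = 83204.
Indeed p_4^2 - 125*q_4^2 = 465124 - 465125 = -1, not +1.
Check: 930249^2 - 125*83204^2 = 865363202001 - 865363202000 = 1, so (x, y) = (930249, 83204) solves the equation, and by the theorem it is the least positive solution.

(x, y) = (930249, 83204)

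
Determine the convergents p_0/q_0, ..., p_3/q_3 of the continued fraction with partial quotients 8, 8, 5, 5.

Using the convergent recurrence p_i = a_i*p_{i-1} + p_{i-2}, q_i = a_i*q_{i-1} + q_{i-2} with p_{-2}=0, p_{-1}=1, q_{-2}=1, q_{-1}=0:
  i=0: a_0=8, p_0 = 8*1 + 0 = 8, q_0 = 8*0 + 1 = 1.
  i=1: a_1=8, p_1 = 8*8 + 1 = 65, q_1 = 8*1 + 0 = 8.
  i=2: a_2=5, p_2 = 5*65 + 8 = 333, q_2 = 5*8 + 1 = 41.
  i=3: a_3=5, p_3 = 5*333 + 65 = 1730, q_3 = 5*41 + 8 = 213.

8/1, 65/8, 333/41, 1730/213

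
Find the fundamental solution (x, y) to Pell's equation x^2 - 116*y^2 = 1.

First expand sqrt(116) as a continued fraction. With x_i = (sqrt(116) + m_i)/d_i and (m_0, d_0) = (0, 1): a_0 = floor(sqrt(116)) = 10, since 10^2 = 100 <= 116 < 121 = 11^2.
Iterate m_{i+1} = d_i*a_i - m_i, d_{i+1} = (116 - m_{i+1}^2)/d_i, a_{i+1} = floor((a_0 + m_{i+1})/d_{i+1}):
  m_1 = 1*10 - 0 = 10, d_1 = (116 - 10^2)/1 = 16/1 = 16, a_1 = floor((10 + 10)/16) = 1.
  m_2 = 16*1 - 10 = 6, d_2 = (116 - 6^2)/16 = 80/16 = 5, a_2 = floor((10 + 6)/5) = 3.
  m_3 = 5*3 - 6 = 9, d_3 = (116 - 9^2)/5 = 35/5 = 7, a_3 = floor((10 + 9)/7) = 2.
  m_4 = 7*2 - 9 = 5, d_4 = (116 - 5^2)/7 = 91/7 = 13, a_4 = floor((10 + 5)/13) = 1.
  m_5 = 13*1 - 5 = 8, d_5 = (116 - 8^2)/13 = 52/13 = 4, a_5 = floor((10 + 8)/4) = 4.
  m_6 = 4*4 - 8 = 8, d_6 = (116 - 8^2)/4 = 52/4 = 13, a_6 = floor((10 + 8)/13) = 1.
  m_7 = 13*1 - 8 = 5, d_7 = (116 - 5^2)/13 = 91/13 = 7, a_7 = floor((10 + 5)/7) = 2.
  m_8 = 7*2 - 5 = 9, d_8 = (116 - 9^2)/7 = 35/7 = 5, a_8 = floor((10 + 9)/5) = 3.
  m_9 = 5*3 - 9 = 6, d_9 = (116 - 6^2)/5 = 80/5 = 16, a_9 = floor((10 + 6)/16) = 1.
  m_10 = 16*1 - 6 = 10, d_10 = (116 - 10^2)/16 = 16/16 = 1, a_10 = floor((10 + 10)/1) = 20.
  m_11 = 1*20 - 10 = 10, d_11 = (116 - 10^2)/1 = 16/1 = 16: (m_11, d_11) = (m_1, d_1) = (10, 16), so from here the quotients repeat a_1, ..., a_10; the period length is 10.
So sqrt(116) = [10; (1, 3, 2, 1, 4, 1, 2, 3, 1, 20)] with period length k = 10.
k is even, so the fundamental solution of x^2 - 116y^2 = 1 is (p_{k-1}, q_{k-1}) = (p_9, q_9); compute convergents through index 9.
Convergents (p_i = a_i*p_{i-1} + p_{i-2}, q_i = a_i*q_{i-1} + q_{i-2} with p_{-2}=0, p_{-1}=1, q_{-2}=1, q_{-1}=0):
  i=0: a_0=10, p_0 = 10*1 + 0 = 10, q_0 = 10*0 + 1 = 1.
  i=1: a_1=1, p_1 = 1*10 + 1 = 11, q_1 = 1*1 + 0 = 1.
  i=2: a_2=3, p_2 = 3*11 + 10 = 43, q_2 = 3*1 + 1 = 4.
  i=3: a_3=2, p_3 = 2*43 + 11 = 97, q_3 = 2*4 + 1 = 9.
  i=4: a_4=1, p_4 = 1*97 + 43 = 140, q_4 = 1*9 + 4 = 13.
  i=5: a_5=4, p_5 = 4*140 + 97 = 657, q_5 = 4*13 + 9 = 61.
  i=6: a_6=1, p_6 = 1*657 + 140 = 797, q_6 = 1*61 + 13 = 74.
  i=7: a_7=2, p_7 = 2*797 + 657 = 2251, q_7 = 2*74 + 61 = 209.
  i=8: a_8=3, p_8 = 3*2251 + 797 = 7550, q_8 = 3*209 + 74 = 701.
  i=9: a_9=1, p_9 = 1*7550 + 2251 = 9801, q_9 = 1*701 + 209 = 910.
Check: 9801^2 - 116*910^2 = 96059601 - 96059600 = 1, so (x, y) = (9801, 910) solves the equation, and by the theorem it is the least positive solution.

(x, y) = (9801, 910)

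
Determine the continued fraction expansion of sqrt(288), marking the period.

Write x_i = (sqrt(288) + m_i)/d_i with (m_0, d_0) = (0, 1). a_0 = floor(sqrt(288)) = 16, since 16^2 = 256 <= 288 < 289 = 17^2.
Iterate m_{i+1} = d_i*a_i - m_i, d_{i+1} = (288 - m_{i+1}^2)/d_i, a_{i+1} = floor((a_0 + m_{i+1})/d_{i+1}):
  m_1 = 1*16 - 0 = 16, d_1 = (288 - 16^2)/1 = 32/1 = 32, a_1 = floor((16 + 16)/32) = 1.
  m_2 = 32*1 - 16 = 16, d_2 = (288 - 16^2)/32 = 32/32 = 1, a_2 = floor((16 + 16)/1) = 32.
  m_3 = 1*32 - 16 = 16, d_3 = (288 - 16^2)/1 = 32/1 = 32: (m_3, d_3) = (m_1, d_1) = (16, 32), so from here the quotients repeat a_1, a_2; the period length is 2.
Hence the expansion of sqrt(288) is a_0 = 16 followed by the repeating block 1, 32 (period 2).

[16; (1, 32)]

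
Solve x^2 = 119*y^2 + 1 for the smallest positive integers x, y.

First expand sqrt(119) as a continued fraction. With x_i = (sqrt(119) + m_i)/d_i and (m_0, d_0) = (0, 1): a_0 = floor(sqrt(119)) = 10, since 10^2 = 100 <= 119 < 121 = 11^2.
Iterate m_{i+1} = d_i*a_i - m_i, d_{i+1} = (119 - m_{i+1}^2)/d_i, a_{i+1} = floor((a_0 + m_{i+1})/d_{i+1}):
  m_1 = 1*10 - 0 = 10, d_1 = (119 - 10^2)/1 = 19/1 = 19, a_1 = floor((10 + 10)/19) = 1.
  m_2 = 19*1 - 10 = 9, d_2 = (119 - 9^2)/19 = 38/19 = 2, a_2 = floor((10 + 9)/2) = 9.
  m_3 = 2*9 - 9 = 9, d_3 = (119 - 9^2)/2 = 38/2 = 19, a_3 = floor((10 + 9)/19) = 1.
  m_4 = 19*1 - 9 = 10, d_4 = (119 - 10^2)/19 = 19/19 = 1, a_4 = floor((10 + 10)/1) = 20.
  m_5 = 1*20 - 10 = 10, d_5 = (119 - 10^2)/1 = 19/1 = 19: (m_5, d_5) = (m_1, d_1) = (10, 19), so from here the quotients repeat a_1, ..., a_4; the period length is 4.
So sqrt(119) = [10; (1, 9, 1, 20)] with period length k = 4.
k is even, so the fundamental solution of x^2 - 119y^2 = 1 is (p_{k-1}, q_{k-1}) = (p_3, q_3); compute convergents through index 3.
Convergents (p_i = a_i*p_{i-1} + p_{i-2}, q_i = a_i*q_{i-1} + q_{i-2} with p_{-2}=0, p_{-1}=1, q_{-2}=1, q_{-1}=0):
  i=0: a_0=10, p_0 = 10*1 + 0 = 10, q_0 = 10*0 + 1 = 1.
  i=1: a_1=1, p_1 = 1*10 + 1 = 11, q_1 = 1*1 + 0 = 1.
  i=2: a_2=9, p_2 = 9*11 + 10 = 109, q_2 = 9*1 + 1 = 10.
  i=3: a_3=1, p_3 = 1*109 + 11 = 120, q_3 = 1*10 + 1 = 11.
Check: 120^2 - 119*11^2 = 14400 - 14399 = 1, so (x, y) = (120, 11) solves the equation, and by the theorem it is the least positive solution.

(x, y) = (120, 11)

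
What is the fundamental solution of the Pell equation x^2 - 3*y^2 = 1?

First expand sqrt(3) as a continued fraction. With x_i = (sqrt(3) + m_i)/d_i and (m_0, d_0) = (0, 1): a_0 = floor(sqrt(3)) = 1, since 1^2 = 1 <= 3 < 4 = 2^2.
Iterate m_{i+1} = d_i*a_i - m_i, d_{i+1} = (3 - m_{i+1}^2)/d_i, a_{i+1} = floor((a_0 + m_{i+1})/d_{i+1}):
  m_1 = 1*1 - 0 = 1, d_1 = (3 - 1^2)/1 = 2/1 = 2, a_1 = floor((1 + 1)/2) = 1.
  m_2 = 2*1 - 1 = 1, d_2 = (3 - 1^2)/2 = 2/2 = 1, a_2 = floor((1 + 1)/1) = 2.
  m_3 = 1*2 - 1 = 1, d_3 = (3 - 1^2)/1 = 2/1 = 2: (m_3, d_3) = (m_1, d_1) = (1, 2), so from here the quotients repeat a_1, a_2; the period length is 2.
So sqrt(3) = [1; (1, 2)] with period length k = 2.
k is even, so the fundamental solution of x^2 - 3y^2 = 1 is (p_{k-1}, q_{k-1}) = (p_1, q_1); compute convergents through index 1.
Convergents (p_i = a_i*p_{i-1} + p_{i-2}, q_i = a_i*q_{i-1} + q_{i-2} with p_{-2}=0, p_{-1}=1, q_{-2}=1, q_{-1}=0):
  i=0: a_0=1, p_0 = 1*1 + 0 = 1, q_0 = 1*0 + 1 = 1.
  i=1: a_1=1, p_1 = 1*1 + 1 = 2, q_1 = 1*1 + 0 = 1.
Check: 2^2 - 3*1^2 = 4 - 3 = 1, so (x, y) = (2, 1) solves the equation, and by the theorem it is the least positive solution.

(x, y) = (2, 1)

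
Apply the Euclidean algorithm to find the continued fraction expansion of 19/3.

[6; 3]

Run the Euclidean algorithm on 19 and 3; the successive quotients are the partial quotients a_0, a_1, ... (each step inverts the fractional part left over by the previous one):
  19 = 6*3 + 1, so a_0 = 6.
  3 = 3*1 + 0, so a_1 = 3.
The remainder reaches 0 after 2 divisions, so the expansion has 2 partial quotients, read off in order.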